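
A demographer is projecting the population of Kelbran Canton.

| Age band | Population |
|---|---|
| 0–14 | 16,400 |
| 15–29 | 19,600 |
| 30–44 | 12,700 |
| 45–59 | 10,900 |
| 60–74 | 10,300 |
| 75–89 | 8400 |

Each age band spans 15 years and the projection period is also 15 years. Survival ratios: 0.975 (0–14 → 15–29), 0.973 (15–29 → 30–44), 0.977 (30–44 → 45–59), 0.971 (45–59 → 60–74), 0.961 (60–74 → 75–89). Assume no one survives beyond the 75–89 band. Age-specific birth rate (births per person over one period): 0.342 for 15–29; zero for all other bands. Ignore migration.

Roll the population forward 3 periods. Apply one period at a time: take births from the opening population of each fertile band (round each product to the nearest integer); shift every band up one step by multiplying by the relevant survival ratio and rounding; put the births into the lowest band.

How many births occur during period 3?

Call the bands 1 to 6, youngest first.
Period 1:
Births: 19600 × 0.342 = 6703
Band 2: 16400 × 0.975 = 15990
Band 3: 19600 × 0.973 = 19071
Band 4: 12700 × 0.977 = 12408
Band 5: 10900 × 0.971 = 10584
Band 6: 10300 × 0.961 = 9898
End of period: [6703, 15990, 19071, 12408, 10584, 9898]
Period 2:
Births: 15990 × 0.342 = 5469
Band 2: 6703 × 0.975 = 6535
Band 3: 15990 × 0.973 = 15558
Band 4: 19071 × 0.977 = 18632
Band 5: 12408 × 0.971 = 12048
Band 6: 10584 × 0.961 = 10171
End of period: [5469, 6535, 15558, 18632, 12048, 10171]
Period 3:
Births: 6535 × 0.342 = 2235
Band 2: 5469 × 0.975 = 5332
Band 3: 6535 × 0.973 = 6359
Band 4: 15558 × 0.977 = 15200
Band 5: 18632 × 0.971 = 18092
Band 6: 12048 × 0.961 = 11578
End of period: [2235, 5332, 6359, 15200, 18092, 11578]

2235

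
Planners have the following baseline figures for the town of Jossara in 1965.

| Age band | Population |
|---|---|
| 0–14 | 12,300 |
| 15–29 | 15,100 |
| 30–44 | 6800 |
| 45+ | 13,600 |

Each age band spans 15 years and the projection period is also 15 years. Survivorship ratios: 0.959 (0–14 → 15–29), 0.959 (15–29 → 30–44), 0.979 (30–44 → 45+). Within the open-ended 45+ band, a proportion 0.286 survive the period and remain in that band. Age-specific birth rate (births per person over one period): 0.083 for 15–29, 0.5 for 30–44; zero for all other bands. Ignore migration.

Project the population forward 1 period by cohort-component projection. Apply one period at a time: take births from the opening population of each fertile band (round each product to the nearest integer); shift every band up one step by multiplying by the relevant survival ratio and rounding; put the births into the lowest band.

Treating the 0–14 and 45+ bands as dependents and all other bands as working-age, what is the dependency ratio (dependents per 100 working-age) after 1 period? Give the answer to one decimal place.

57.8

[period 1]
Births: 15100 * 0.083 = 1253, 6800 * 0.5 = 3400 — total 4653
15–29: 12300 * 0.959 = 11796
30–44: 15100 * 0.959 = 14481
45+: 6800 * 0.979 + 13600 * 0.286 = 6657 + 3890 = 10547
End of period: [4653, 11796, 14481, 10547]
Dependents (band 0–14 + band 45+) = 4653 + 10547 = 15200; working-age = 26277; ratio = 15200/26277 × 100 = 57.8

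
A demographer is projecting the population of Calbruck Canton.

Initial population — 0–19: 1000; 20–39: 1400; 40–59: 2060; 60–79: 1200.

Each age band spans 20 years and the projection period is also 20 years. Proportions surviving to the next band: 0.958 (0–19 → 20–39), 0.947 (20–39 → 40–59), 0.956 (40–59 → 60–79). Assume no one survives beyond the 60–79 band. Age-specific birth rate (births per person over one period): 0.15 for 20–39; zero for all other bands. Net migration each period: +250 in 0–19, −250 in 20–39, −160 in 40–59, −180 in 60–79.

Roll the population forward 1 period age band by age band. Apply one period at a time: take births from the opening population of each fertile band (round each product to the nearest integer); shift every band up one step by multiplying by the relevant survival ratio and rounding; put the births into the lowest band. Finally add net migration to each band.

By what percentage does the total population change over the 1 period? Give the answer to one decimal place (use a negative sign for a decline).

-27.2

(Groups numbered youngest = 1 to oldest = 4.)
[period 1]
Births: 1400 × 0.15 = 210
Group 2: 1000 × 0.958 = 958
Group 3: 1400 × 0.947 = 1326
Group 4: 2060 × 0.956 = 1969
Net migration: Group 1 + 250 → 460; Group 2 − 250 → 708; Group 3 − 160 → 1166; Group 4 − 180 → 1789
Giving 460 / 708 / 1166 / 1789.
Total: 5660 → 4123; change = -1537; percentage change = -27.2%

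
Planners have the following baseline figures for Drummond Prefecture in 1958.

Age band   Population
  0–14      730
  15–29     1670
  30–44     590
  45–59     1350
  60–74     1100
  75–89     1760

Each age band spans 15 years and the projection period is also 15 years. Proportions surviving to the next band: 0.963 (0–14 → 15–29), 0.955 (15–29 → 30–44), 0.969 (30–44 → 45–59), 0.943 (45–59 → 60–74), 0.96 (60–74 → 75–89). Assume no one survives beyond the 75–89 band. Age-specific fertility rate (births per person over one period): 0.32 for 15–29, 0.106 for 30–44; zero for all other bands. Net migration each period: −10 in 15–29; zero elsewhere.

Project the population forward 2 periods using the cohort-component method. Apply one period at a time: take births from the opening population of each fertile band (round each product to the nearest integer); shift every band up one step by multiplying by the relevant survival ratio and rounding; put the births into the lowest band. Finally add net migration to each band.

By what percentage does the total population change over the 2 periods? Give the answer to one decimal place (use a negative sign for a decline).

[period 1]
Births: 1670 * 0.32 = 534 ; 590 * 0.106 = 63 → total 597
15–29: 730 * 0.963 = 703
30–44: 1670 * 0.955 = 1595
45–59: 590 * 0.969 = 572
60–74: 1350 * 0.943 = 1273
75–89: 1100 * 0.96 = 1056
Net migration: 15–29 − 10 → 693
→ [597, 693, 1595, 572, 1273, 1056]
[period 2]
Births: 693 * 0.32 = 222 ; 1595 * 0.106 = 169 → total 391
15–29: 597 * 0.963 = 575
30–44: 693 * 0.955 = 662
45–59: 1595 * 0.969 = 1546
60–74: 572 * 0.943 = 539
75–89: 1273 * 0.96 = 1222
Net migration: 15–29 − 10 → 565
→ [391, 565, 662, 1546, 539, 1222]
Total: 7200 → 4925; change = -2275; percentage change = -31.6%

-31.6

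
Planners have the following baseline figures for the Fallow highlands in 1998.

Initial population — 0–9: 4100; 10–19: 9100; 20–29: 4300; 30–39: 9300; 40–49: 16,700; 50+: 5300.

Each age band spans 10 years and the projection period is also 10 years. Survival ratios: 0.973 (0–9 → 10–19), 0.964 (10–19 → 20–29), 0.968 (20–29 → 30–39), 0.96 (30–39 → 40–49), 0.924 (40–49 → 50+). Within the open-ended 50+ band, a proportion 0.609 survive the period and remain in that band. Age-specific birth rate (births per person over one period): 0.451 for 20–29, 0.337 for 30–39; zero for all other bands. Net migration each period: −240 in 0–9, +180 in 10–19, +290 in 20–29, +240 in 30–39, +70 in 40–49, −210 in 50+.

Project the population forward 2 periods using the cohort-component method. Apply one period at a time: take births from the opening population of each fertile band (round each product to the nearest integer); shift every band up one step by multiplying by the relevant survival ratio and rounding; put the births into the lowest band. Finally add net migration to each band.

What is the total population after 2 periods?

47169

(Bands numbered youngest = 1 to oldest = 6.)
Period 1.
Births: 4300 * 0.451 = 1939  |  9300 * 0.337 = 3134 → total 5073
Band 2: 4100 * 0.973 = 3989
Band 3: 9100 * 0.964 = 8772
Band 4: 4300 * 0.968 = 4162
Band 5: 9300 * 0.96 = 8928
Band 6: 16700 * 0.924 + 5300 * 0.609 = 15431 + 3228 = 18659
Net migration: Band 1 − 240 → 4833; Band 2 + 180 → 4169; Band 3 + 290 → 9062; Band 4 + 240 → 4402; Band 5 + 70 → 8998; Band 6 − 210 → 18449
→ [4833, 4169, 9062, 4402, 8998, 18449]
Period 2.
Births: 9062 * 0.451 = 4087  |  4402 * 0.337 = 1483 → total 5570
Band 2: 4833 * 0.973 = 4703
Band 3: 4169 * 0.964 = 4019
Band 4: 9062 * 0.968 = 8772
Band 5: 4402 * 0.96 = 4226
Band 6: 8998 * 0.924 + 18449 * 0.609 = 8314 + 11235 = 19549
Net migration: Band 1 − 240 → 5330; Band 2 + 180 → 4883; Band 3 + 290 → 4309; Band 4 + 240 → 9012; Band 5 + 70 → 4296; Band 6 − 210 → 19339
→ [5330, 4883, 4309, 9012, 4296, 19339]
Total after period 2: 5330 + 4883 + 4309 + 9012 + 4296 + 19339 = 47169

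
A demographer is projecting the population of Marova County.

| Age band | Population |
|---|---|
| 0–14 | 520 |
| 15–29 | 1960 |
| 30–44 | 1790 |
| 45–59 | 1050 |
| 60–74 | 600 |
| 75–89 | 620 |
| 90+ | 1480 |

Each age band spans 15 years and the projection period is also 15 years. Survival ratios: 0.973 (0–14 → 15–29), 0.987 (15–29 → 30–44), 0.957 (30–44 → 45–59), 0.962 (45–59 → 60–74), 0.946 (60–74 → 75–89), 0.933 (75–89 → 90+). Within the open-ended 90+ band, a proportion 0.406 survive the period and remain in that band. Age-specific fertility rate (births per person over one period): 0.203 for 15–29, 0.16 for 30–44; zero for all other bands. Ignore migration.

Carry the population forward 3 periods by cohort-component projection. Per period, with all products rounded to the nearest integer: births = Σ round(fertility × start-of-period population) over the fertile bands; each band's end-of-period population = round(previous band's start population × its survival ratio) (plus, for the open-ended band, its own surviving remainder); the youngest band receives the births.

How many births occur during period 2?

413

— Period 1 —
Births: 1960 * 0.203 = 398  |  1790 * 0.16 = 286 ⇒ total 684
15–29: 520 * 0.973 = 506
30–44: 1960 * 0.987 = 1935
45–59: 1790 * 0.957 = 1713
60–74: 1050 * 0.962 = 1010
75–89: 600 * 0.946 = 568
90+: 620 * 0.933 + 1480 * 0.406 = 578 + 601 = 1179
Giving 684 / 506 / 1935 / 1713 / 1010 / 568 / 1179.
— Period 2 —
Births: 506 * 0.203 = 103  |  1935 * 0.16 = 310 ⇒ total 413
15–29: 684 * 0.973 = 666
30–44: 506 * 0.987 = 499
45–59: 1935 * 0.957 = 1852
60–74: 1713 * 0.962 = 1648
75–89: 1010 * 0.946 = 955
90+: 568 * 0.933 + 1179 * 0.406 = 530 + 479 = 1009
Giving 413 / 666 / 499 / 1852 / 1648 / 955 / 1009.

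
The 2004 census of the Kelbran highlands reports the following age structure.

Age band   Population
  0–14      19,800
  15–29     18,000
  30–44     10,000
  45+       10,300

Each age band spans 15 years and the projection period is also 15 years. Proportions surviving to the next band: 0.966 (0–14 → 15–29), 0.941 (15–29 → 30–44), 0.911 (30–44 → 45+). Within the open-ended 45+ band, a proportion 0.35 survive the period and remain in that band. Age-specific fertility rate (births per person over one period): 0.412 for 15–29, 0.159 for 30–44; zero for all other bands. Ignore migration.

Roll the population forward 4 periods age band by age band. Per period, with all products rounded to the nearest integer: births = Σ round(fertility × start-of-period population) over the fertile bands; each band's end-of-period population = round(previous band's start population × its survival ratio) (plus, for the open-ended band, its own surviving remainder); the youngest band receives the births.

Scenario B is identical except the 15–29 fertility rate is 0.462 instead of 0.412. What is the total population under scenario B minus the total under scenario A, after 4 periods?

Numbering the groups 1..4 from youngest to oldest:
After projecting period 1:
Births: 18000 × 0.412 = 7416, 10000 × 0.159 = 1590 → 9006
Group 2: 19800 × 0.966 = 19127
Group 3: 18000 × 0.941 = 16938
Group 4: 10000 × 0.911 + 10300 × 0.35 = 9110 + 3605 = 12715
End of period: [9006, 19127, 16938, 12715]
After projecting period 2:
Births: 19127 × 0.412 = 7880, 16938 × 0.159 = 2693 → 10573
Group 2: 9006 × 0.966 = 8700
Group 3: 19127 × 0.941 = 17999
Group 4: 16938 × 0.911 + 12715 × 0.35 = 15431 + 4450 = 19881
End of period: [10573, 8700, 17999, 19881]
After projecting period 3:
Births: 8700 × 0.412 = 3584, 17999 × 0.159 = 2862 → 6446
Group 2: 10573 × 0.966 = 10214
Group 3: 8700 × 0.941 = 8187
Group 4: 17999 × 0.911 + 19881 × 0.35 = 16397 + 6958 = 23355
End of period: [6446, 10214, 8187, 23355]
After projecting period 4:
Births: 10214 × 0.412 = 4208, 8187 × 0.159 = 1302 → 5510
Group 2: 6446 × 0.966 = 6227
Group 3: 10214 × 0.941 = 9611
Group 4: 8187 × 0.911 + 23355 × 0.35 = 7458 + 8174 = 15632
End of period: [5510, 6227, 9611, 15632]
Scenario A total after 4 periods: 36980
Scenario B projection —
After projecting period 1:
Births: 18000 × 0.462 = 8316, 10000 × 0.159 = 1590 → 9906
Group 2: 19800 × 0.966 = 19127
Group 3: 18000 × 0.941 = 16938
Group 4: 10000 × 0.911 + 10300 × 0.35 = 9110 + 3605 = 12715
End of period: [9906, 19127, 16938, 12715]
After projecting period 2:
Births: 19127 × 0.462 = 8837, 16938 × 0.159 = 2693 → 11530
Group 2: 9906 × 0.966 = 9569
Group 3: 19127 × 0.941 = 17999
Group 4: 16938 × 0.911 + 12715 × 0.35 = 15431 + 4450 = 19881
End of period: [11530, 9569, 17999, 19881]
After projecting period 3:
Births: 9569 × 0.462 = 4421, 17999 × 0.159 = 2862 → 7283
Group 2: 11530 × 0.966 = 11138
Group 3: 9569 × 0.941 = 9004
Group 4: 17999 × 0.911 + 19881 × 0.35 = 16397 + 6958 = 23355
End of period: [7283, 11138, 9004, 23355]
After projecting period 4:
Births: 11138 × 0.462 = 5146, 9004 × 0.159 = 1432 → 6578
Group 2: 7283 × 0.966 = 7035
Group 3: 11138 × 0.941 = 10481
Group 4: 9004 × 0.911 + 23355 × 0.35 = 8203 + 8174 = 16377
End of period: [6578, 7035, 10481, 16377]
Scenario B total after 4 periods: 40471
Difference B − A = 40471 − 36980 = 3491

3491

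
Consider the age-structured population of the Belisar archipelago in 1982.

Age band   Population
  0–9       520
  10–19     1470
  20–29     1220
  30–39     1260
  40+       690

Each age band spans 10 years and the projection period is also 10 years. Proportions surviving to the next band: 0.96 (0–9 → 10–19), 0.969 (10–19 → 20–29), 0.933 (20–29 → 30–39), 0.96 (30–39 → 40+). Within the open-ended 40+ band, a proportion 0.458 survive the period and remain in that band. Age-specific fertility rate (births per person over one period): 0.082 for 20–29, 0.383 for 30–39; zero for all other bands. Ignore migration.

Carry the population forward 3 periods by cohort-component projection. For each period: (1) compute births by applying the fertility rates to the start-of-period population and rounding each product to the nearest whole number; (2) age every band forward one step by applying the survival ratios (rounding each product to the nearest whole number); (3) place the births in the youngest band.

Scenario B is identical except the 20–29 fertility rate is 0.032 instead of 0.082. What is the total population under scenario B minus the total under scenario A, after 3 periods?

-151

Let band 1 be 0–9 through band 5 = 40+.
Period 1:
Births: 1220 * 0.082 = 100  |  1260 * 0.383 = 483 → 583
Band 2: 520 * 0.96 = 499
Band 3: 1470 * 0.969 = 1424
Band 4: 1220 * 0.933 = 1138
Band 5: 1260 * 0.96 + 690 * 0.458 = 1210 + 316 = 1526
Population now: 0–9=583, 10–19=499, 20–29=1424, 30–39=1138, 40+=1526
Period 2:
Births: 1424 * 0.082 = 117  |  1138 * 0.383 = 436 → 553
Band 2: 583 * 0.96 = 560
Band 3: 499 * 0.969 = 484
Band 4: 1424 * 0.933 = 1329
Band 5: 1138 * 0.96 + 1526 * 0.458 = 1092 + 699 = 1791
Population now: 0–9=553, 10–19=560, 20–29=484, 30–39=1329, 40+=1791
Period 3:
Births: 484 * 0.082 = 40  |  1329 * 0.383 = 509 → 549
Band 2: 553 * 0.96 = 531
Band 3: 560 * 0.969 = 543
Band 4: 484 * 0.933 = 452
Band 5: 1329 * 0.96 + 1791 * 0.458 = 1276 + 820 = 2096
Population now: 0–9=549, 10–19=531, 20–29=543, 30–39=452, 40+=2096
Scenario A total after 3 periods: 4171
Scenario B projection —
Period 1:
Births: 1220 * 0.032 = 39  |  1260 * 0.383 = 483 → 522
Band 2: 520 * 0.96 = 499
Band 3: 1470 * 0.969 = 1424
Band 4: 1220 * 0.933 = 1138
Band 5: 1260 * 0.96 + 690 * 0.458 = 1210 + 316 = 1526
Population now: 0–9=522, 10–19=499, 20–29=1424, 30–39=1138, 40+=1526
Period 2:
Births: 1424 * 0.032 = 46  |  1138 * 0.383 = 436 → 482
Band 2: 522 * 0.96 = 501
Band 3: 499 * 0.969 = 484
Band 4: 1424 * 0.933 = 1329
Band 5: 1138 * 0.96 + 1526 * 0.458 = 1092 + 699 = 1791
Population now: 0–9=482, 10–19=501, 20–29=484, 30–39=1329, 40+=1791
Period 3:
Births: 484 * 0.032 = 15  |  1329 * 0.383 = 509 → 524
Band 2: 482 * 0.96 = 463
Band 3: 501 * 0.969 = 485
Band 4: 484 * 0.933 = 452
Band 5: 1329 * 0.96 + 1791 * 0.458 = 1276 + 820 = 2096
Population now: 0–9=524, 10–19=463, 20–29=485, 30–39=452, 40+=2096
Scenario B total after 3 periods: 4020
Difference B − A = 4020 − 4171 = -151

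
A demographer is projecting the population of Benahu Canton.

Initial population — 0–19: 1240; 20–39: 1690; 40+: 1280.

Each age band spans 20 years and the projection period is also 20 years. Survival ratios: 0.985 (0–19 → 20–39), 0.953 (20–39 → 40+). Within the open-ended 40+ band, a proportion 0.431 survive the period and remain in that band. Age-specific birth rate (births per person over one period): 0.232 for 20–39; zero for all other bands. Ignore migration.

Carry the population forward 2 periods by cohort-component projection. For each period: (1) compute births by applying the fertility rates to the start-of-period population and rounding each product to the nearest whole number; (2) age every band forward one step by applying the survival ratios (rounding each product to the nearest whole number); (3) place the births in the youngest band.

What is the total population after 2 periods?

2765

Period 1.
Births: 1690 * 0.232 = 392
20–39: 1240 * 0.985 = 1221
40+: 1690 * 0.953 + 1280 * 0.431 = 1611 + 552 = 2163
Population now: 0–19=392, 20–39=1221, 40+=2163
Period 2.
Births: 1221 * 0.232 = 283
20–39: 392 * 0.985 = 386
40+: 1221 * 0.953 + 2163 * 0.431 = 1164 + 932 = 2096
Population now: 0–19=283, 20–39=386, 40+=2096
Total after period 2: 283 + 386 + 2096 = 2765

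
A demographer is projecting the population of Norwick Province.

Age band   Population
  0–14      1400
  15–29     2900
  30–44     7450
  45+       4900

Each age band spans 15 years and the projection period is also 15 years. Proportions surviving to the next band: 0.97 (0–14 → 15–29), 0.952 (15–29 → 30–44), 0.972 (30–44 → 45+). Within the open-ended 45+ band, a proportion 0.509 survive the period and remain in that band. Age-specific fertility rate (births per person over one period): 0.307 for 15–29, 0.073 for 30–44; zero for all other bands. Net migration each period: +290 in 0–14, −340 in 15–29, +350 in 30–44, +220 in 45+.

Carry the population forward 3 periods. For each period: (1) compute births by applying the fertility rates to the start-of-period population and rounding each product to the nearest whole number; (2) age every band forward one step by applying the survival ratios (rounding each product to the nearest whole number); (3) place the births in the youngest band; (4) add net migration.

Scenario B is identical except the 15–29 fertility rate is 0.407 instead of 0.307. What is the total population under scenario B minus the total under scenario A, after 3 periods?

615

Let group 1 be 0–14 through group 4 = 45+.
Period 1:
Births: 2900 × 0.307 = 890 ; 7450 × 0.073 = 544 → 1434
Group 2: 1400 × 0.97 = 1358
Group 3: 2900 × 0.952 = 2761
Group 4: 7450 × 0.972 + 4900 × 0.509 = 7241 + 2494 = 9735
Net migration: Group 1 + 290 → 1724; Group 2 − 340 → 1018; Group 3 + 350 → 3111; Group 4 + 220 → 9955
End of period: [1724, 1018, 3111, 9955]
Period 2:
Births: 1018 × 0.307 = 313 ; 3111 × 0.073 = 227 → 540
Group 2: 1724 × 0.97 = 1672
Group 3: 1018 × 0.952 = 969
Group 4: 3111 × 0.972 + 9955 × 0.509 = 3024 + 5067 = 8091
Net migration: Group 1 + 290 → 830; Group 2 − 340 → 1332; Group 3 + 350 → 1319; Group 4 + 220 → 8311
End of period: [830, 1332, 1319, 8311]
Period 3:
Births: 1332 × 0.307 = 409 ; 1319 × 0.073 = 96 → 505
Group 2: 830 × 0.97 = 805
Group 3: 1332 × 0.952 = 1268
Group 4: 1319 × 0.972 + 8311 × 0.509 = 1282 + 4230 = 5512
Net migration: Group 1 + 290 → 795; Group 2 − 340 → 465; Group 3 + 350 → 1618; Group 4 + 220 → 5732
End of period: [795, 465, 1618, 5732]
Scenario A total after 3 periods: 8610
Scenario B projection —
Period 1:
Births: 2900 × 0.407 = 1180 ; 7450 × 0.073 = 544 → 1724
Group 2: 1400 × 0.97 = 1358
Group 3: 2900 × 0.952 = 2761
Group 4: 7450 × 0.972 + 4900 × 0.509 = 7241 + 2494 = 9735
Net migration: Group 1 + 290 → 2014; Group 2 − 340 → 1018; Group 3 + 350 → 3111; Group 4 + 220 → 9955
End of period: [2014, 1018, 3111, 9955]
Period 2:
Births: 1018 × 0.407 = 414 ; 3111 × 0.073 = 227 → 641
Group 2: 2014 × 0.97 = 1954
Group 3: 1018 × 0.952 = 969
Group 4: 3111 × 0.972 + 9955 × 0.509 = 3024 + 5067 = 8091
Net migration: Group 1 + 290 → 931; Group 2 − 340 → 1614; Group 3 + 350 → 1319; Group 4 + 220 → 8311
End of period: [931, 1614, 1319, 8311]
Period 3:
Births: 1614 × 0.407 = 657 ; 1319 × 0.073 = 96 → 753
Group 2: 931 × 0.97 = 903
Group 3: 1614 × 0.952 = 1537
Group 4: 1319 × 0.972 + 8311 × 0.509 = 1282 + 4230 = 5512
Net migration: Group 1 + 290 → 1043; Group 2 − 340 → 563; Group 3 + 350 → 1887; Group 4 + 220 → 5732
End of period: [1043, 563, 1887, 5732]
Scenario B total after 3 periods: 9225
Difference B − A = 9225 − 8610 = 615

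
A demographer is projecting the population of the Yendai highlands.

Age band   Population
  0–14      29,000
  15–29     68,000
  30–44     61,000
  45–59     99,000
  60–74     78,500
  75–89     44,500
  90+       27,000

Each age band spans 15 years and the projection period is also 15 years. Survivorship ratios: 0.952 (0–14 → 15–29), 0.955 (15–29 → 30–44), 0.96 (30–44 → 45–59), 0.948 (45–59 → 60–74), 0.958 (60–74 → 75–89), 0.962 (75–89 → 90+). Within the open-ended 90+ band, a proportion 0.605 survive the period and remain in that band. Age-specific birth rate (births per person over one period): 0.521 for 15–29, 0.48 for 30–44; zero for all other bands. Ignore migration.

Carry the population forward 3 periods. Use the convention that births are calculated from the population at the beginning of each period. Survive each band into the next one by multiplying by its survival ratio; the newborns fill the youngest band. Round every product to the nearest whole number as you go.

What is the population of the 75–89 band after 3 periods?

53183

Period 1.
Births: 68000 × 0.521 = 35428  |  61000 × 0.48 = 29280 → total 64708
15–29: 29000 × 0.952 = 27608
30–44: 68000 × 0.955 = 64940
45–59: 61000 × 0.96 = 58560
60–74: 99000 × 0.948 = 93852
75–89: 78500 × 0.958 = 75203
90+: 44500 × 0.962 + 27000 × 0.605 = 42809 + 16335 = 59144
Giving 64708 / 27608 / 64940 / 58560 / 93852 / 75203 / 59144.
Period 2.
Births: 27608 × 0.521 = 14384  |  64940 × 0.48 = 31171 → total 45555
15–29: 64708 × 0.952 = 61602
30–44: 27608 × 0.955 = 26366
45–59: 64940 × 0.96 = 62342
60–74: 58560 × 0.948 = 55515
75–89: 93852 × 0.958 = 89910
90+: 75203 × 0.962 + 59144 × 0.605 = 72345 + 35782 = 108127
Giving 45555 / 61602 / 26366 / 62342 / 55515 / 89910 / 108127.
Period 3.
Births: 61602 × 0.521 = 32095  |  26366 × 0.48 = 12656 → total 44751
15–29: 45555 × 0.952 = 43368
30–44: 61602 × 0.955 = 58830
45–59: 26366 × 0.96 = 25311
60–74: 62342 × 0.948 = 59100
75–89: 55515 × 0.958 = 53183
90+: 89910 × 0.962 + 108127 × 0.605 = 86493 + 65417 = 151910
Giving 44751 / 43368 / 58830 / 25311 / 59100 / 53183 / 151910.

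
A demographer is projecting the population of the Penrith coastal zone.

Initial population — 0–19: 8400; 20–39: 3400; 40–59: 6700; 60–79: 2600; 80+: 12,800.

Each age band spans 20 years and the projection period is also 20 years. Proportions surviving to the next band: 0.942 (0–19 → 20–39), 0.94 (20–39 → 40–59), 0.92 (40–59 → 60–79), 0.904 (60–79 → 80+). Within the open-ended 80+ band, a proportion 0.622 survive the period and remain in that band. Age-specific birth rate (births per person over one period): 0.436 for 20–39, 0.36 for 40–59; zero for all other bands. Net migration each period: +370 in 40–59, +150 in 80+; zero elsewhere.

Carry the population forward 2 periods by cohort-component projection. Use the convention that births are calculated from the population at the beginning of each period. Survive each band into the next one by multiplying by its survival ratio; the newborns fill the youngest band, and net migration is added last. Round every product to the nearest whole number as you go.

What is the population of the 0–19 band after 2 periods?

4734

(Bands numbered youngest = 1 to oldest = 5.)
Period 1.
Births: 3400 × 0.436 = 1482 ; 6700 × 0.36 = 2412 — total 3894
Band 2: 8400 × 0.942 = 7913
Band 3: 3400 × 0.94 = 3196
Band 4: 6700 × 0.92 = 6164
Band 5: 2600 × 0.904 + 12800 × 0.622 = 2350 + 7962 = 10312
Net migration: Band 3 + 370 → 3566; Band 5 + 150 → 10462
End of period: [3894, 7913, 3566, 6164, 10462]
Period 2.
Births: 7913 × 0.436 = 3450 ; 3566 × 0.36 = 1284 — total 4734
Band 2: 3894 × 0.942 = 3668
Band 3: 7913 × 0.94 = 7438
Band 4: 3566 × 0.92 = 3281
Band 5: 6164 × 0.904 + 10462 × 0.622 = 5572 + 6507 = 12079
Net migration: Band 3 + 370 → 7808; Band 5 + 150 → 12229
End of period: [4734, 3668, 7808, 3281, 12229]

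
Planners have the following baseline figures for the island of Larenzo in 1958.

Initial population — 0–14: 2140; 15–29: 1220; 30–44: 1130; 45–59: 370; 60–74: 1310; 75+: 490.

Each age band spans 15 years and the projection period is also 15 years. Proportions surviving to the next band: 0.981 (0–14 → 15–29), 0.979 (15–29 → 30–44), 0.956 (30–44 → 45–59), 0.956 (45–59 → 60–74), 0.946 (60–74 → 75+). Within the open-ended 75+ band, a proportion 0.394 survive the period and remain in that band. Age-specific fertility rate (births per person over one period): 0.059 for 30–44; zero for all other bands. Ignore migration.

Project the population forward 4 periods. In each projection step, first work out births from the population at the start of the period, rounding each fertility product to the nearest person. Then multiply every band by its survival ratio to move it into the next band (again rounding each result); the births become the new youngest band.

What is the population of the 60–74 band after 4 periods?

(Bands numbered youngest = 1 to oldest = 6.)
Period 1:
Births: 1130 * 0.059 = 67
Band 2: 2140 * 0.981 = 2099
Band 3: 1220 * 0.979 = 1194
Band 4: 1130 * 0.956 = 1080
Band 5: 370 * 0.956 = 354
Band 6: 1310 * 0.946 + 490 * 0.394 = 1239 + 193 = 1432
Population now: 0–14=67, 15–29=2099, 30–44=1194, 45–59=1080, 60–74=354, 75+=1432
Period 2:
Births: 1194 * 0.059 = 70
Band 2: 67 * 0.981 = 66
Band 3: 2099 * 0.979 = 2055
Band 4: 1194 * 0.956 = 1141
Band 5: 1080 * 0.956 = 1032
Band 6: 354 * 0.946 + 1432 * 0.394 = 335 + 564 = 899
Population now: 0–14=70, 15–29=66, 30–44=2055, 45–59=1141, 60–74=1032, 75+=899
Period 3:
Births: 2055 * 0.059 = 121
Band 2: 70 * 0.981 = 69
Band 3: 66 * 0.979 = 65
Band 4: 2055 * 0.956 = 1965
Band 5: 1141 * 0.956 = 1091
Band 6: 1032 * 0.946 + 899 * 0.394 = 976 + 354 = 1330
Population now: 0–14=121, 15–29=69, 30–44=65, 45–59=1965, 60–74=1091, 75+=1330
Period 4:
Births: 65 * 0.059 = 4
Band 2: 121 * 0.981 = 119
Band 3: 69 * 0.979 = 68
Band 4: 65 * 0.956 = 62
Band 5: 1965 * 0.956 = 1879
Band 6: 1091 * 0.946 + 1330 * 0.394 = 1032 + 524 = 1556
Population now: 0–14=4, 15–29=119, 30–44=68, 45–59=62, 60–74=1879, 75+=1556

1879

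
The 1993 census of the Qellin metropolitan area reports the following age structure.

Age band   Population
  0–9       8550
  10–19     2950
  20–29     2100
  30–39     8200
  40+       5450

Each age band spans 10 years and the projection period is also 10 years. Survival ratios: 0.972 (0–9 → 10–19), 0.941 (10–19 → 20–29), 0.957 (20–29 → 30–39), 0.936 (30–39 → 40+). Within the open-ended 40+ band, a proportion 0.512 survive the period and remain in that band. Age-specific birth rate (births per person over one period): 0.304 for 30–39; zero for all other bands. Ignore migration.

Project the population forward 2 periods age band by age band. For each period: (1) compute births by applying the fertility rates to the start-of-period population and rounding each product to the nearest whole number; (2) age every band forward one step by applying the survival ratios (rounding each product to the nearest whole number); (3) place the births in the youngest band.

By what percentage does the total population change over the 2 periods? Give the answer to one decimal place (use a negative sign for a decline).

-23.8

Numbering the groups 1..5 from youngest to oldest:
— Period 1 —
Births: 8200 × 0.304 = 2493
Group 2: 8550 × 0.972 = 8311
Group 3: 2950 × 0.941 = 2776
Group 4: 2100 × 0.957 = 2010
Group 5: 8200 × 0.936 + 5450 × 0.512 = 7675 + 2790 = 10465
Population now: 0–9=2493, 10–19=8311, 20–29=2776, 30–39=2010, 40+=10465
— Period 2 —
Births: 2010 × 0.304 = 611
Group 2: 2493 × 0.972 = 2423
Group 3: 8311 × 0.941 = 7821
Group 4: 2776 × 0.957 = 2657
Group 5: 2010 × 0.936 + 10465 × 0.512 = 1881 + 5358 = 7239
Population now: 0–9=611, 10–19=2423, 20–29=7821, 30–39=2657, 40+=7239
Total: 27250 → 20751; change = -6499; percentage change = -23.8%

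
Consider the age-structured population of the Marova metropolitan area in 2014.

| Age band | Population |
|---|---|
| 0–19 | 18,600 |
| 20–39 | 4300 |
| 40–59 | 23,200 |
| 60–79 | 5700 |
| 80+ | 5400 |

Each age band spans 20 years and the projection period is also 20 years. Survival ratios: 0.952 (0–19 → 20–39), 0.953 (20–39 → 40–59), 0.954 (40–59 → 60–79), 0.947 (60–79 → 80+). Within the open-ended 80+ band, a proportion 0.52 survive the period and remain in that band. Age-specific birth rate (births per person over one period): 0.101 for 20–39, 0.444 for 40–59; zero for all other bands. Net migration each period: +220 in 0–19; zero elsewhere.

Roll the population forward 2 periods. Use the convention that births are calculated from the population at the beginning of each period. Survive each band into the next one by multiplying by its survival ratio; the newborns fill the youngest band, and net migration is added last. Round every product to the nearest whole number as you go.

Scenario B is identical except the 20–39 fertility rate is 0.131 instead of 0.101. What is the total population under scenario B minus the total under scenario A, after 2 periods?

Period 1.
Births: 4300 × 0.101 = 434  |  23200 × 0.444 = 10301 → total 10735
20–39: 18600 × 0.952 = 17707
40–59: 4300 × 0.953 = 4098
60–79: 23200 × 0.954 = 22133
80+: 5700 × 0.947 + 5400 × 0.52 = 5398 + 2808 = 8206
Net migration: 0–19 + 220 → 10955
Population now: 0–19=10955, 20–39=17707, 40–59=4098, 60–79=22133, 80+=8206
Period 2.
Births: 17707 × 0.101 = 1788  |  4098 × 0.444 = 1820 → total 3608
20–39: 10955 × 0.952 = 10429
40–59: 17707 × 0.953 = 16875
60–79: 4098 × 0.954 = 3909
80+: 22133 × 0.947 + 8206 × 0.52 = 20960 + 4267 = 25227
Net migration: 0–19 + 220 → 3828
Population now: 0–19=3828, 20–39=10429, 40–59=16875, 60–79=3909, 80+=25227
Scenario A total after 2 periods: 60268
Scenario B projection —
Period 1.
Births: 4300 × 0.131 = 563  |  23200 × 0.444 = 10301 → total 10864
20–39: 18600 × 0.952 = 17707
40–59: 4300 × 0.953 = 4098
60–79: 23200 × 0.954 = 22133
80+: 5700 × 0.947 + 5400 × 0.52 = 5398 + 2808 = 8206
Net migration: 0–19 + 220 → 11084
Population now: 0–19=11084, 20–39=17707, 40–59=4098, 60–79=22133, 80+=8206
Period 2.
Births: 17707 × 0.131 = 2320  |  4098 × 0.444 = 1820 → total 4140
20–39: 11084 × 0.952 = 10552
40–59: 17707 × 0.953 = 16875
60–79: 4098 × 0.954 = 3909
80+: 22133 × 0.947 + 8206 × 0.52 = 20960 + 4267 = 25227
Net migration: 0–19 + 220 → 4360
Population now: 0–19=4360, 20–39=10552, 40–59=16875, 60–79=3909, 80+=25227
Scenario B total after 2 periods: 60923
Difference B − A = 60923 − 60268 = 655

655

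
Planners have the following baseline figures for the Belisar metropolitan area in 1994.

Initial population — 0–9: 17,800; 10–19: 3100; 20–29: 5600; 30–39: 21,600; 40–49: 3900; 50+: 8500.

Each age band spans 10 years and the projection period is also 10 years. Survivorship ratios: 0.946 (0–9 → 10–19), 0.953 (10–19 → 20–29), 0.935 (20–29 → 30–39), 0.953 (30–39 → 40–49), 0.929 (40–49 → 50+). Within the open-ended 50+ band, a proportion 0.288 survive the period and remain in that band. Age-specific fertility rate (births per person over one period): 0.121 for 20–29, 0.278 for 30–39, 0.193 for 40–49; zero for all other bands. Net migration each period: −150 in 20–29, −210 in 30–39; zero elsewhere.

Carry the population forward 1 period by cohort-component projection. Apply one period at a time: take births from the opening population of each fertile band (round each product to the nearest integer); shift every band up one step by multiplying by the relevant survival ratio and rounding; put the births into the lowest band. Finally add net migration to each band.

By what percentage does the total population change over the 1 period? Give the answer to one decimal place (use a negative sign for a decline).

-2.9

[period 1]
Births: 5600 × 0.121 = 678  |  21600 × 0.278 = 6005  |  3900 × 0.193 = 753 — total 7436
10–19: 17800 × 0.946 = 16839
20–29: 3100 × 0.953 = 2954
30–39: 5600 × 0.935 = 5236
40–49: 21600 × 0.953 = 20585
50+: 3900 × 0.929 + 8500 × 0.288 = 3623 + 2448 = 6071
Net migration: 20–29 − 150 → 2804; 30–39 − 210 → 5026
End of period: [7436, 16839, 2804, 5026, 20585, 6071]
Total: 60500 → 58761; change = -1739; percentage change = -2.9%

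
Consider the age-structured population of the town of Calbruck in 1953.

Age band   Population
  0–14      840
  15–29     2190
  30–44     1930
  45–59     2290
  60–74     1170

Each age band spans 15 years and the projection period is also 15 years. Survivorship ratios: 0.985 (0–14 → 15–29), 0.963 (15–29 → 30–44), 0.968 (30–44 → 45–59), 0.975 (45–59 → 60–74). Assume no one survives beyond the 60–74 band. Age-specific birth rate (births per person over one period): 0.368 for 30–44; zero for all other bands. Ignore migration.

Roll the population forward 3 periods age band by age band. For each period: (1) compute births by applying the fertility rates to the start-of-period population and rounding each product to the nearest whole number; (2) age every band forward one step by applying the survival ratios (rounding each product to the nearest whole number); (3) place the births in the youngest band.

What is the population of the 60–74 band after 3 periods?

1991

(Groups numbered youngest = 1 to oldest = 5.)
— Period 1 —
Births: 1930 * 0.368 = 710
Group 2: 840 * 0.985 = 827
Group 3: 2190 * 0.963 = 2109
Group 4: 1930 * 0.968 = 1868
Group 5: 2290 * 0.975 = 2233
→ [710, 827, 2109, 1868, 2233]
— Period 2 —
Births: 2109 * 0.368 = 776
Group 2: 710 * 0.985 = 699
Group 3: 827 * 0.963 = 796
Group 4: 2109 * 0.968 = 2042
Group 5: 1868 * 0.975 = 1821
→ [776, 699, 796, 2042, 1821]
— Period 3 —
Births: 796 * 0.368 = 293
Group 2: 776 * 0.985 = 764
Group 3: 699 * 0.963 = 673
Group 4: 796 * 0.968 = 771
Group 5: 2042 * 0.975 = 1991
→ [293, 764, 673, 771, 1991]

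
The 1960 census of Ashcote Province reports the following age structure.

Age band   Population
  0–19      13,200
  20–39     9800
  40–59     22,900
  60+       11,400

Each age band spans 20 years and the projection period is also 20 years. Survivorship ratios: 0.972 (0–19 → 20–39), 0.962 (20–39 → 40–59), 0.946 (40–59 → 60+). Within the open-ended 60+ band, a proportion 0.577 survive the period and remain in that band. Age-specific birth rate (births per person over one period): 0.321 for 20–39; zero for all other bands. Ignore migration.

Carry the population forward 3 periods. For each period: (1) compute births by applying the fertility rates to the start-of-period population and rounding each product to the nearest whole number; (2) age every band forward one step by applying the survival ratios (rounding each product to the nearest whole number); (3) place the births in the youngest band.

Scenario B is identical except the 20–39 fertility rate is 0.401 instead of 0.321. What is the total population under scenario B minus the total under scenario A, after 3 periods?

Numbering the groups 1..4 from youngest to oldest:
[period 1]
Births: 9800 * 0.321 = 3146
Group 2: 13200 * 0.972 = 12830
Group 3: 9800 * 0.962 = 9428
Group 4: 22900 * 0.946 + 11400 * 0.577 = 21663 + 6578 = 28241
→ [3146, 12830, 9428, 28241]
[period 2]
Births: 12830 * 0.321 = 4118
Group 2: 3146 * 0.972 = 3058
Group 3: 12830 * 0.962 = 12342
Group 4: 9428 * 0.946 + 28241 * 0.577 = 8919 + 16295 = 25214
→ [4118, 3058, 12342, 25214]
[period 3]
Births: 3058 * 0.321 = 982
Group 2: 4118 * 0.972 = 4003
Group 3: 3058 * 0.962 = 2942
Group 4: 12342 * 0.946 + 25214 * 0.577 = 11676 + 14548 = 26224
→ [982, 4003, 2942, 26224]
Scenario A total after 3 periods: 34151
Scenario B projection —
[period 1]
Births: 9800 * 0.401 = 3930
Group 2: 13200 * 0.972 = 12830
Group 3: 9800 * 0.962 = 9428
Group 4: 22900 * 0.946 + 11400 * 0.577 = 21663 + 6578 = 28241
→ [3930, 12830, 9428, 28241]
[period 2]
Births: 12830 * 0.401 = 5145
Group 2: 3930 * 0.972 = 3820
Group 3: 12830 * 0.962 = 12342
Group 4: 9428 * 0.946 + 28241 * 0.577 = 8919 + 16295 = 25214
→ [5145, 3820, 12342, 25214]
[period 3]
Births: 3820 * 0.401 = 1532
Group 2: 5145 * 0.972 = 5001
Group 3: 3820 * 0.962 = 3675
Group 4: 12342 * 0.946 + 25214 * 0.577 = 11676 + 14548 = 26224
→ [1532, 5001, 3675, 26224]
Scenario B total after 3 periods: 36432
Difference B − A = 36432 − 34151 = 2281

2281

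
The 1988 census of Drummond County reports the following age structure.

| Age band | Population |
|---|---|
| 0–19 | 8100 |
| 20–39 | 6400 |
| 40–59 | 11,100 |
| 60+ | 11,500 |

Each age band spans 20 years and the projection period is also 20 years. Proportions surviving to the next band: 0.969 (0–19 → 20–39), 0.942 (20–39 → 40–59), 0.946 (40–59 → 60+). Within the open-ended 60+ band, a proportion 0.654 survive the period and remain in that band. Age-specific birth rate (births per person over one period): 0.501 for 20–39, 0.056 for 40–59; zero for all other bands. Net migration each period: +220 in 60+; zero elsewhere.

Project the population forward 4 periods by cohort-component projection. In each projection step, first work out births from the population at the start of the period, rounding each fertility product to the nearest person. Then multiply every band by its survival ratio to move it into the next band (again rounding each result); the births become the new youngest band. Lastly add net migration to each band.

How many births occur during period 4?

Call the groups 1 to 4, youngest first.
Period 1:
Births: 6400 × 0.501 = 3206  |  11100 × 0.056 = 622 → total 3828
Group 2: 8100 × 0.969 = 7849
Group 3: 6400 × 0.942 = 6029
Group 4: 11100 × 0.946 + 11500 × 0.654 = 10501 + 7521 = 18022
Net migration: Group 4 + 220 → 18242
→ [3828, 7849, 6029, 18242]
Period 2:
Births: 7849 × 0.501 = 3932  |  6029 × 0.056 = 338 → total 4270
Group 2: 3828 × 0.969 = 3709
Group 3: 7849 × 0.942 = 7394
Group 4: 6029 × 0.946 + 18242 × 0.654 = 5703 + 11930 = 17633
Net migration: Group 4 + 220 → 17853
→ [4270, 3709, 7394, 17853]
Period 3:
Births: 3709 × 0.501 = 1858  |  7394 × 0.056 = 414 → total 2272
Group 2: 4270 × 0.969 = 4138
Group 3: 3709 × 0.942 = 3494
Group 4: 7394 × 0.946 + 17853 × 0.654 = 6995 + 11676 = 18671
Net migration: Group 4 + 220 → 18891
→ [2272, 4138, 3494, 18891]
Period 4:
Births: 4138 × 0.501 = 2073  |  3494 × 0.056 = 196 → total 2269
Group 2: 2272 × 0.969 = 2202
Group 3: 4138 × 0.942 = 3898
Group 4: 3494 × 0.946 + 18891 × 0.654 = 3305 + 12355 = 15660
Net migration: Group 4 + 220 → 15880
→ [2269, 2202, 3898, 15880]

2269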